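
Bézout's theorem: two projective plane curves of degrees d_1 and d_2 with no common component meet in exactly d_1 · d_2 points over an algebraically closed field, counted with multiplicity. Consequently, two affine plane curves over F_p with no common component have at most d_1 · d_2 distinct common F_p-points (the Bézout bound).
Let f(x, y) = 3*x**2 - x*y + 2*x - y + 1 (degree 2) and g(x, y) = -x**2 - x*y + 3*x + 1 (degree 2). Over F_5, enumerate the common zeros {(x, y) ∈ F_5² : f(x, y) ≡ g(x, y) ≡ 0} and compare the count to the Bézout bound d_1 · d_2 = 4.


Common zeros: {(1, 3), (2, 4)}; count = 2; Bézout bound = 4.

deg(f) = 2, deg(g) = 2, so Bézout bound = 4.
Scan x ∈ F_5. For each x, list the y ∈ F_5 with f(x, y) ≡ 0 and those with g(x, y) ≡ 0 (mod 5); the common zeros in that column are the intersection.
  x = 0: f ≡ 0 at y ∈ {1}; g ≡ 0 at y ∈ ∅; common: ∅.
  x = 1: f ≡ 0 at y ∈ {3}; g ≡ 0 at y ∈ {3}; common: {3}.
  x = 2: f ≡ 0 at y ∈ {4}; g ≡ 0 at y ∈ {4}; common: {4}.
  x = 3: f ≡ 0 at y ∈ {1}; g ≡ 0 at y ∈ {2}; common: ∅.
  x = 4: f ≡ 0 at y ∈ ∅; g ≡ 0 at y ∈ {3}; common: ∅.
Collecting: common zeros = {(1, 3), (2, 4)}, so the count is 2.
Comparison with the Bézout bound: 2 ≤ 4 = deg(f)·deg(g), as expected for curves with no common component (the affine F_5-count falls short of the bound because intersections may lie at infinity, over extension fields, or carry multiplicity).


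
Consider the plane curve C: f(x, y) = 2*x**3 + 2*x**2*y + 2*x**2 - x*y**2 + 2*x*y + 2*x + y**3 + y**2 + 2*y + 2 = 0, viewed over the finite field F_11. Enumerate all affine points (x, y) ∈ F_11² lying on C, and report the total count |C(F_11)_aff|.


Affine F_11-points: {(0, 3), (0, 8), (0, 10), (2, 1), (3, 2), (4, 7), (4, 9), (7, 2), (9, 1), (9, 2), (9, 5), (10, 0)}; count = 12.

For each of the 121 pairs (x, y) ∈ F_11², evaluate f(x, y) mod 11. Record the zeros.
  x = 0: [0↦2, 1↦6, 2↦7, 3↦0, 4↦2, 5↦8, 6↦2, 7↦1, 8↦0, 9↦5, 10↦0]  zeros at y ∈ {3, 8, 10}
  x = 1: [0↦8, 1↦4, 2↦6, 3↦9, 4↦8, 5↦9, 6↦7, 7↦8, 8↦7, 9↦10, 10↦1]  zeros at y ∈ ∅
  x = 2: [0↦8, 1↦0, 2↦7, 3↦2, 4↦2, 5↦2, 6↦8, 7↦4, 8↦7, 9↦1, 10↦3]  zeros at y ∈ {1}
  x = 3: [0↦3, 1↦6, 2↦0, 3↦2, 4↦7, 5↦10, 6↦6, 7↦1, 8↦1, 9↦1, 10↦7]  zeros at y ∈ {2}
  x = 4: [0↦5, 1↦1, 2↦8, 3↦10, 4↦2, 5↦1, 6↦2, 7↦0, 8↦1, 9↦0, 10↦3]  zeros at y ∈ {7, 9}
  x = 5: [0↦4, 1↦8, 2↦10, 3↦5, 4↦10, 5↦9, 6↦8, 7↦2, 8↦8, 9↦10, 10↦3]  zeros at y ∈ ∅
  x = 6: [0↦1, 1↦6, 2↦7, 3↦10, 4↦10, 5↦2, 6↦3, 7↦8, 8↦1, 9↦10, 10↦8]  zeros at y ∈ ∅
  x = 7: [0↦8, 1↦7, 2↦0, 3↦4, 4↦3, 5↦3, 6↦10, 7↦8, 8↦3, 9↦1, 10↦8]  zeros at y ∈ {2}
  x = 8: [0↦4, 1↦1, 2↦1, 3↦10, 4↦1, 5↦2, 6↦8, 7↦3, 8↦4, 9↦6, 10↦4]  zeros at y ∈ ∅
  x = 9: [0↦1, 1↦0, 2↦0, 3↦7, 4↦5, 5↦0, 6↦9, 7↦5, 8↦5, 9↦4, 10↦8]  zeros at y ∈ {1, 2, 5}
  x = 10: [0↦0, 1↦5, 2↦9, 3↦7, 4↦5, 5↦9, 6↦3, 7↦4, 8↦7, 9↦7, 10↦10]  zeros at y ∈ {0}
Collecting zeros: affine points = {(0, 3), (0, 8), (0, 10), (2, 1), (3, 2), (4, 7), (4, 9), (7, 2), (9, 1), (9, 2), (9, 5), (10, 0)}.
Total count |C(F_11)_aff| = 12.


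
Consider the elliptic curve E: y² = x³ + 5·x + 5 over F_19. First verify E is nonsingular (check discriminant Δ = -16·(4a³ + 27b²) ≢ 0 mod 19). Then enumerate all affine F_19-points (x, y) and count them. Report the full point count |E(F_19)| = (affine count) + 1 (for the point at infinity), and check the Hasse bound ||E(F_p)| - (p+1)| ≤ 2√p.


Affine points = {(0, 9), (0, 10), (1, 7), (1, 12), (2, 2), (2, 17), (3, 3), (3, 16), (6, 2), (6, 17), (8, 5), (8, 14), (9, 0), (11, 2), (11, 17), (12, 8), (12, 11), (13, 5), (13, 14), (14, 8), (14, 11), (15, 4), (15, 15), (16, 1), (16, 18), (17, 5), (17, 14)}; affine count = 27; |E(F_19)| = 28.

Discriminant check: Δ ∝ 4a³ + 27b² = 4·5³ + 27·5² = 4·125 + 27·25 ≡ 16 (mod 19). Nonzero ⇒ E is nonsingular.
For each x ∈ F_19, compute rhs = x³ + 5·x + 5 mod 19, then count y ∈ F_19 with y² ≡ rhs.
  x = 0: rhs = 5, matching y values: 9, 10 (2 points).
  x = 1: rhs = 11, matching y values: 7, 12 (2 points).
  x = 2: rhs = 4, matching y values: 2, 17 (2 points).
  x = 3: rhs = 9, matching y values: 3, 16 (2 points).
  x = 4: rhs = 13, matching y values: none (0 points).
  x = 5: rhs = 3, matching y values: none (0 points).
  x = 6: rhs = 4, matching y values: 2, 17 (2 points).
  x = 7: rhs = 3, matching y values: none (0 points).
  x = 8: rhs = 6, matching y values: 5, 14 (2 points).
  x = 9: rhs = 0, matching y values: 0 (1 points).
  x = 10: rhs = 10, matching y values: none (0 points).
  x = 11: rhs = 4, matching y values: 2, 17 (2 points).
  x = 12: rhs = 7, matching y values: 8, 11 (2 points).
  x = 13: rhs = 6, matching y values: 5, 14 (2 points).
  x = 14: rhs = 7, matching y values: 8, 11 (2 points).
  x = 15: rhs = 16, matching y values: 4, 15 (2 points).
  x = 16: rhs = 1, matching y values: 1, 18 (2 points).
  x = 17: rhs = 6, matching y values: 5, 14 (2 points).
  x = 18: rhs = 18, matching y values: none (0 points).
Total affine count: 27.
Full point count |E(F_19)| = 27 + 1 = 28.
Hasse bound: |28 − (19+1)| = |8| = 8 ≤ 2√19 ≈ 8.7178 ✓.


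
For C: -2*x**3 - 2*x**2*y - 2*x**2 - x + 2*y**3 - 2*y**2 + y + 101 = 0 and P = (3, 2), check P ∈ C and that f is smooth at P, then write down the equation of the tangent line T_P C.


Tangent line at P: -91*x - y + 275 = 0.

Step 1: f(3, 2) = 0, so P lies on C.
Step 2: partial derivatives
  f_x(x, y) = -6*x**2 - 4*x*y - 4*x - 1, f_y(x, y) = -2*x**2 + 6*y**2 - 4*y + 1.
  f_x(P) = -91, f_y(P) = -1 (gradient nonzero, so P is smooth).
Step 3: tangent line at P: -91·(x − 3) + -1·(y − 2) = 0.
Expanding: -91*x - y + 275 = 0.


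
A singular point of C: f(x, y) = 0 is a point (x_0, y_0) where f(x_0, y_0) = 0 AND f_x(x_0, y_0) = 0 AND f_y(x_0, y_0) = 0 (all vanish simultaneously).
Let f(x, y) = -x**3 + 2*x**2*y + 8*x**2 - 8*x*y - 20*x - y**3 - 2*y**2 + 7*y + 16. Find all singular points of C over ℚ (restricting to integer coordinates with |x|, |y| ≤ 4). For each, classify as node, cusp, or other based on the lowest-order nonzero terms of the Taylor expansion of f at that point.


Singular points: {(2, -1)}; classification: cusp.

Compute partial derivatives:
  f_x = -3*x**2 + 4*x*y + 16*x - 8*y - 20.
  f_y = 2*x**2 - 8*x - 3*y**2 - 4*y + 7.
Scan x_0 ∈ {−4, ..., 4}. For each x_0, f_y(x_0, y) is a polynomial in y; find its integer roots y ∈ {−4, ..., 4}, then test f_x and f at those candidates.
  x = -4: f_y(-4, y) = -3*y**2 - 4*y + 71; no integer root y with |y| ≤ 4.
  x = -3: f_y(-3, y) = -3*y**2 - 4*y + 49; no integer root y with |y| ≤ 4.
  x = -2: f_y(-2, y) = -3*y**2 - 4*y + 31; no integer root y with |y| ≤ 4.
  x = -1: f_y(-1, y) = -3*y**2 - 4*y + 17; no integer root y with |y| ≤ 4.
  x = 0: f_y(0, y) = -3*y**2 - 4*y + 7; vanishes at y ∈ {1}. (0, 1): f_x = -28 ≠ 0.
  x = 1: f_y(1, y) = -3*y**2 - 4*y + 1; no integer root y with |y| ≤ 4.
  x = 2: f_y(2, y) = -3*y**2 - 4*y - 1; vanishes at y ∈ {-1}. (2, -1): f_x = 0, f = 0 — SINGULAR.
  x = 3: f_y(3, y) = -3*y**2 - 4*y + 1; no integer root y with |y| ≤ 4.
  x = 4: f_y(4, y) = -3*y**2 - 4*y + 7; vanishes at y ∈ {1}. (4, 1): f_x = 4 ≠ 0.
Only singular point on the grid: (2, -1).
Classify: substitute x = 2 + u, y = -1 + v and expand: f = -u**3 + 2*u**2*v - v**3 + v**2.
No constant or linear terms (consistent with a singular point). Quadratic part: v**2. Cubic part: -u**3 + 2*u**2*v - v**3.
The quadratic part v**2 is a perfect square, so there is a single (double) tangent line v = 0, i.e. y = -1. Restricting the cubic part to that line (v = 0) leaves -u**3 ≠ 0, so f is not divisible by v and the branch is v² ≈ u**3 to lowest order — this is a cusp.
Classification: cusp.


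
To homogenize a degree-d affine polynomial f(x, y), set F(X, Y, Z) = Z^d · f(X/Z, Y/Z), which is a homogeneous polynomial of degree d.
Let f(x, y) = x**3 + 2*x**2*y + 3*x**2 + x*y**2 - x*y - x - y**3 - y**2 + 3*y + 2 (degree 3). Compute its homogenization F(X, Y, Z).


F(X, Y, Z) = X**3 + 2*X**2*Y + 3*X**2*Z + X*Y**2 - X*Y*Z - X*Z**2 - Y**3 - Y**2*Z + 3*Y*Z**2 + 2*Z**3

deg(f) = 3.
Substitute x = X/Z, y = Y/Z into f, then multiply by Z^3.
  monomial 1·x^3·y^0 ↦ 1·X^3·Y^0·Z^0.
  monomial 2·x^2·y^1 ↦ 2·X^2·Y^1·Z^0.
  monomial 3·x^2·y^0 ↦ 3·X^2·Y^0·Z^1.
  monomial 1·x^1·y^2 ↦ 1·X^1·Y^2·Z^0.
  monomial -1·x^1·y^1 ↦ -1·X^1·Y^1·Z^1.
  monomial -1·x^1·y^0 ↦ -1·X^1·Y^0·Z^2.
  monomial -1·x^0·y^3 ↦ -1·X^0·Y^3·Z^0.
  monomial -1·x^0·y^2 ↦ -1·X^0·Y^2·Z^1.
  monomial 3·x^0·y^1 ↦ 3·X^0·Y^1·Z^2.
  monomial 2·x^0·y^0 ↦ 2·X^0·Y^0·Z^3.
Collecting: F(X, Y, Z) = X**3 + 2*X**2*Y + 3*X**2*Z + X*Y**2 - X*Y*Z - X*Z**2 - Y**3 - Y**2*Z + 3*Y*Z**2 + 2*Z**3.


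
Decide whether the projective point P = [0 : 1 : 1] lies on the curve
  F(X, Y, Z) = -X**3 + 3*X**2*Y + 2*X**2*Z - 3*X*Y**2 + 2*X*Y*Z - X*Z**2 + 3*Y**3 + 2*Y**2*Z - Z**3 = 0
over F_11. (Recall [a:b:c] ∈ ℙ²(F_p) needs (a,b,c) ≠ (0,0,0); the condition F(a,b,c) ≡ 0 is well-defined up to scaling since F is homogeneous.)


F(0,1,1) ≡ 4 (mod 11); P is NOT on the curve.

Evaluate F(0, 1, 1) term-by-term (mod 11).
  -X**3 ↦ -1·0·1·1 = 0
  3*X**2*Y ↦ 3·0·1·1 = 0
  2*X**2*Z ↦ 2·0·1·1 = 0
  -3*X*Y**2 ↦ -3·0·1·1 = 0
  2*X*Y*Z ↦ 2·0·1·1 = 0
  -X*Z**2 ↦ -1·0·1·1 = 0
  3*Y**3 ↦ 3·1·1·1 = 3
  2*Y**2*Z ↦ 2·1·1·1 = 2
  -Z**3 ↦ -1·1·1·1 = -1
Sum: F(0, 1, 1) = (0) + (0) + (0) + (0) + (0) + (0) + (3) + (2) + (-1) = 4.
Reducing mod 11: 4 ≡ 4 (mod 11).
Since F(a, b, c) ≡ 4 ≠ 0 (mod 11), P does NOT lie on the curve.


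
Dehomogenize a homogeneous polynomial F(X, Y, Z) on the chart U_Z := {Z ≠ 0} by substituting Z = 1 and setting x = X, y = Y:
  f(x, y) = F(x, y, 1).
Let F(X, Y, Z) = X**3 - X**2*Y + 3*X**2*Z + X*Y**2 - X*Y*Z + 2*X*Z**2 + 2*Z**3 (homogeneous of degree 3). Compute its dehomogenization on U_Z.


f(x, y) = x**3 - x**2*y + 3*x**2 + x*y**2 - x*y + 2*x + 2

On U_Z we set Z = 1. Each monomial c·X^i·Y^j·Z^k in F becomes c·x^i·y^j·1^k = c·x^i·y^j.
Substituting Z = 1: F(X, Y, 1) = x**3 - x**2*y + 3*x**2 + x*y**2 - x*y + 2*x + 2.
Note: deg(f) ≤ deg(F) = 3; strict inequality happens when F is divisible by Z (lost terms).


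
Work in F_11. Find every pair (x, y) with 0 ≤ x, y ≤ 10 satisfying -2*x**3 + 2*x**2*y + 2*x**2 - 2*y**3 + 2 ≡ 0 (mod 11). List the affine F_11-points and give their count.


Affine F_11-points: {(0, 1), (1, 6), (2, 1), (3, 7), (5, 0), (5, 5), (5, 6), (6, 4), (7, 10)}; count = 9.

For each of the 121 pairs (x, y) ∈ F_11², evaluate f(x, y) mod 11. Record the zeros.
  x = 0: [0↦2, 1↦0, 2↦8, 3↦3, 4↦6, 5↦5, 6↦10, 7↦9, 8↦1, 9↦7, 10↦4]  zeros at y ∈ {1}
  x = 1: [0↦2, 1↦2, 2↦1, 3↦9, 4↦3, 5↦4, 6↦0, 7↦1, 8↦6, 9↦3, 10↦2]  zeros at y ∈ {6}
  x = 2: [0↦5, 1↦0, 2↦5, 3↦8, 4↦8, 5↦4, 6↦6, 7↦2, 8↦2, 9↦5, 10↦10]  zeros at y ∈ {1}
  x = 3: [0↦10, 1↦4, 2↦8, 3↦10, 4↦9, 5↦4, 6↦5, 7↦0, 8↦10, 9↦1, 10↦5]  zeros at y ∈ {7}
  x = 4: [0↦5, 1↦2, 2↦9, 3↦3, 4↦5, 5↦3, 6↦7, 7↦5, 8↦7, 9↦1, 10↦8]  zeros at y ∈ ∅
  x = 5: [0↦0, 1↦4, 2↦7, 3↦8, 4↦6, 5↦0, 6↦0, 7↦5, 8↦3, 9↦4, 10↦7]  zeros at y ∈ {0, 5, 6}
  x = 6: [0↦5, 1↦9, 2↦1, 3↦2, 4↦0, 5↦5, 6↦5, 7↦10, 8↦8, 9↦9, 10↦1]  zeros at y ∈ {4}
  x = 7: [0↦8, 1↦5, 2↦1, 3↦6, 4↦8, 5↦6, 6↦10, 7↦8, 8↦10, 9↦4, 10↦0]  zeros at y ∈ {10}
  x = 8: [0↦8, 1↦2, 2↦6, 3↦8, 4↦7, 5↦2, 6↦3, 7↦9, 8↦8, 9↦10, 10↦3]  zeros at y ∈ ∅
  x = 9: [0↦4, 1↦10, 2↦4, 3↦7, 4↦7, 5↦3, 6↦5, 7↦1, 8↦1, 9↦4, 10↦9]  zeros at y ∈ ∅
  x = 10: [0↦6, 1↦6, 2↦5, 3↦2, 4↦7, 5↦8, 6↦4, 7↦5, 8↦10, 9↦7, 10↦6]  zeros at y ∈ ∅
Collecting zeros: affine points = {(0, 1), (1, 6), (2, 1), (3, 7), (5, 0), (5, 5), (5, 6), (6, 4), (7, 10)}.
Total count |C(F_11)_aff| = 9.


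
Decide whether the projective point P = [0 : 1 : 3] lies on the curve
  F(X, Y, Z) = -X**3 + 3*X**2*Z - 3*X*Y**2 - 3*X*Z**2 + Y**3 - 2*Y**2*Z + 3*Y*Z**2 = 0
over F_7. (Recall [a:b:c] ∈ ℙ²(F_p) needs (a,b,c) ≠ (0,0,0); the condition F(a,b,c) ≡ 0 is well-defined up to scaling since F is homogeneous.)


F(0,1,3) ≡ 1 (mod 7); P is NOT on the curve.

Evaluate F(0, 1, 3) term-by-term (mod 7).
  -X**3 ↦ -1·0·1·1 = 0
  3*X**2*Z ↦ 3·0·1·3 = 0
  -3*X*Y**2 ↦ -3·0·1·1 = 0
  -3*X*Z**2 ↦ -3·0·1·9 = 0
  Y**3 ↦ 1·1·1·1 = 1
  -2*Y**2*Z ↦ -2·1·1·3 = -6
  3*Y*Z**2 ↦ 3·1·1·9 = 27
Sum: F(0, 1, 3) = (0) + (0) + (0) + (0) + (1) + (-6) + (27) = 22.
Reducing mod 7: 22 ≡ 1 (mod 7).
Since F(a, b, c) ≡ 1 ≠ 0 (mod 7), P does NOT lie on the curve.


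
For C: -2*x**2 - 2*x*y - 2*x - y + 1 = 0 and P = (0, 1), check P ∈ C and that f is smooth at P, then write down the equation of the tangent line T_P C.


Tangent line at P: -4*x - y + 1 = 0.

Step 1: f(0, 1) = 0, so P lies on C.
Step 2: partial derivatives
  f_x(x, y) = -4*x - 2*y - 2, f_y(x, y) = -2*x - 1.
  f_x(P) = -4, f_y(P) = -1 (gradient nonzero, so P is smooth).
Step 3: tangent line at P: -4·(x − 0) + -1·(y − 1) = 0.
Expanding: -4*x - y + 1 = 0.


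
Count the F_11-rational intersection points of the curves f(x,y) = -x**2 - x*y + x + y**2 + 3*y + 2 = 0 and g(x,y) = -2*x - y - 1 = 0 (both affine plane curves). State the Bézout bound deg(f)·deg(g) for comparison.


Common zeros: {(0, 10)}; count = 1; Bézout bound = 2.

deg(f) = 2, deg(g) = 1, so Bézout bound = 2.
Scan x ∈ F_11. For each x, list the y ∈ F_11 with f(x, y) ≡ 0 and those with g(x, y) ≡ 0 (mod 11); the common zeros in that column are the intersection.
  x = 0: f ≡ 0 at y ∈ {9, 10}; g ≡ 0 at y ∈ {10}; common: {10}.
  x = 1: f ≡ 0 at y ∈ ∅; g ≡ 0 at y ∈ {8}; common: ∅.
  x = 2: f ≡ 0 at y ∈ {0, 10}; g ≡ 0 at y ∈ {6}; common: ∅.
  x = 3: f ≡ 0 at y ∈ {2, 9}; g ≡ 0 at y ∈ {4}; common: ∅.
  x = 4: f ≡ 0 at y ∈ ∅; g ≡ 0 at y ∈ {2}; common: ∅.
  x = 5: f ≡ 0 at y ∈ ∅; g ≡ 0 at y ∈ {0}; common: ∅.
  x = 6: f ≡ 0 at y ∈ {7}; g ≡ 0 at y ∈ {9}; common: ∅.
  x = 7: f ≡ 0 at y ∈ {2}; g ≡ 0 at y ∈ {7}; common: ∅.
  x = 8: f ≡ 0 at y ∈ ∅; g ≡ 0 at y ∈ {5}; common: ∅.
  x = 9: f ≡ 0 at y ∈ ∅; g ≡ 0 at y ∈ {3}; common: ∅.
  x = 10: f ≡ 0 at y ∈ {0, 7}; g ≡ 0 at y ∈ {1}; common: ∅.
Collecting: common zeros = {(0, 10)}, so the count is 1.
Comparison with the Bézout bound: 1 ≤ 2 = deg(f)·deg(g), as expected for curves with no common component (the affine F_11-count falls short of the bound because intersections may lie at infinity, over extension fields, or carry multiplicity).


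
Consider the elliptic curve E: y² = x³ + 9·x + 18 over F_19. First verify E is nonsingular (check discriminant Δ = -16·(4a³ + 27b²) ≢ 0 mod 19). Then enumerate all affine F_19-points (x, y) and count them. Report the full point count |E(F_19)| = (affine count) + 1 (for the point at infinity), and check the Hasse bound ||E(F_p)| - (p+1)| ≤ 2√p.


Affine points = {(1, 3), (1, 16), (2, 5), (2, 14), (4, 2), (4, 17), (5, 6), (5, 13), (7, 5), (7, 14), (9, 7), (9, 12), (10, 5), (10, 14), (11, 2), (11, 17), (12, 7), (12, 12), (14, 0), (17, 7), (17, 12)}; affine count = 21; |E(F_19)| = 22.

Discriminant check: Δ ∝ 4a³ + 27b² = 4·9³ + 27·18² = 4·729 + 27·324 ≡ 17 (mod 19). Nonzero ⇒ E is nonsingular.
For each x ∈ F_19, compute rhs = x³ + 9·x + 18 mod 19, then count y ∈ F_19 with y² ≡ rhs.
  x = 0: rhs = 18, matching y values: none (0 points).
  x = 1: rhs = 9, matching y values: 3, 16 (2 points).
  x = 2: rhs = 6, matching y values: 5, 14 (2 points).
  x = 3: rhs = 15, matching y values: none (0 points).
  x = 4: rhs = 4, matching y values: 2, 17 (2 points).
  x = 5: rhs = 17, matching y values: 6, 13 (2 points).
  x = 6: rhs = 3, matching y values: none (0 points).
  x = 7: rhs = 6, matching y values: 5, 14 (2 points).
  x = 8: rhs = 13, matching y values: none (0 points).
  x = 9: rhs = 11, matching y values: 7, 12 (2 points).
  x = 10: rhs = 6, matching y values: 5, 14 (2 points).
  x = 11: rhs = 4, matching y values: 2, 17 (2 points).
  x = 12: rhs = 11, matching y values: 7, 12 (2 points).
  x = 13: rhs = 14, matching y values: none (0 points).
  x = 14: rhs = 0, matching y values: 0 (1 points).
  x = 15: rhs = 13, matching y values: none (0 points).
  x = 16: rhs = 2, matching y values: none (0 points).
  x = 17: rhs = 11, matching y values: 7, 12 (2 points).
  x = 18: rhs = 8, matching y values: none (0 points).
Total affine count: 21.
Full point count |E(F_19)| = 21 + 1 = 22.
Hasse bound: |22 − (19+1)| = |2| = 2 ≤ 2√19 ≈ 8.7178 ✓.


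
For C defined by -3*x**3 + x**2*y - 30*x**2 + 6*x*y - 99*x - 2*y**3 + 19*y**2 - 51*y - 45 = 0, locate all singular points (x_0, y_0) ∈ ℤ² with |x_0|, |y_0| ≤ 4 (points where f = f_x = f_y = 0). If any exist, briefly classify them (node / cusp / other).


Singular points: {(-3, 3)}; classification: cusp.

Compute partial derivatives:
  f_x = -9*x**2 + 2*x*y - 60*x + 6*y - 99.
  f_y = x**2 + 6*x - 6*y**2 + 38*y - 51.
Scan x_0 ∈ {−4, ..., 4}. For each x_0, f_y(x_0, y) is a polynomial in y; find its integer roots y ∈ {−4, ..., 4}, then test f_x and f at those candidates.
  x = -4: f_y(-4, y) = -6*y**2 + 38*y - 59; no integer root y with |y| ≤ 4.
  x = -3: f_y(-3, y) = -6*y**2 + 38*y - 60; vanishes at y ∈ {3}. (-3, 3): f_x = 0, f = 0 — SINGULAR.
  x = -2: f_y(-2, y) = -6*y**2 + 38*y - 59; no integer root y with |y| ≤ 4.
  x = -1: f_y(-1, y) = -6*y**2 + 38*y - 56; vanishes at y ∈ {4}. (-1, 4): f_x = -32 ≠ 0.
  x = 0: f_y(0, y) = -6*y**2 + 38*y - 51; no integer root y with |y| ≤ 4.
  x = 1: f_y(1, y) = -6*y**2 + 38*y - 44; no integer root y with |y| ≤ 4.
  x = 2: f_y(2, y) = -6*y**2 + 38*y - 35; no integer root y with |y| ≤ 4.
  x = 3: f_y(3, y) = -6*y**2 + 38*y - 24; no integer root y with |y| ≤ 4.
  x = 4: f_y(4, y) = -6*y**2 + 38*y - 11; no integer root y with |y| ≤ 4.
Only singular point on the grid: (-3, 3).
Classify: substitute x = -3 + u, y = 3 + v and expand: f = -3*u**3 + u**2*v - 2*v**3 + v**2.
No constant or linear terms (consistent with a singular point). Quadratic part: v**2. Cubic part: -3*u**3 + u**2*v - 2*v**3.
The quadratic part v**2 is a perfect square, so there is a single (double) tangent line v = 0, i.e. y = 3. Restricting the cubic part to that line (v = 0) leaves -3*u**3 ≠ 0, so f is not divisible by v and the branch is v² ≈ 3*u**3 to lowest order — this is a cusp.
Classification: cusp.


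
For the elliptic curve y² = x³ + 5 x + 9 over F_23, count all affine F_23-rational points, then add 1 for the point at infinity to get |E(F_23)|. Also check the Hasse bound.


Affine points = {(0, 3), (0, 20), (2, 2), (2, 21), (4, 1), (4, 22), (6, 5), (6, 18), (8, 3), (8, 20), (9, 1), (9, 22), (10, 1), (10, 22), (12, 7), (12, 16), (15, 3), (15, 20), (17, 4), (17, 19), (20, 6), (20, 17), (22, 7), (22, 16)}; affine count = 24; |E(F_23)| = 25.

Discriminant check: Δ ∝ 4a³ + 27b² = 4·5³ + 27·9² = 4·125 + 27·81 ≡ 19 (mod 23). Nonzero ⇒ E is nonsingular.
For each x ∈ F_23, compute rhs = x³ + 5·x + 9 mod 23, then count y ∈ F_23 with y² ≡ rhs.
  x = 0: rhs = 9, matching y values: 3, 20 (2 points).
  x = 1: rhs = 15, matching y values: none (0 points).
  x = 2: rhs = 4, matching y values: 2, 21 (2 points).
  x = 3: rhs = 5, matching y values: none (0 points).
  x = 4: rhs = 1, matching y values: 1, 22 (2 points).
  x = 5: rhs = 21, matching y values: none (0 points).
  x = 6: rhs = 2, matching y values: 5, 18 (2 points).
  x = 7: rhs = 19, matching y values: none (0 points).
  x = 8: rhs = 9, matching y values: 3, 20 (2 points).
  x = 9: rhs = 1, matching y values: 1, 22 (2 points).
  x = 10: rhs = 1, matching y values: 1, 22 (2 points).
  x = 11: rhs = 15, matching y values: none (0 points).
  x = 12: rhs = 3, matching y values: 7, 16 (2 points).
  x = 13: rhs = 17, matching y values: none (0 points).
  x = 14: rhs = 17, matching y values: none (0 points).
  x = 15: rhs = 9, matching y values: 3, 20 (2 points).
  x = 16: rhs = 22, matching y values: none (0 points).
  x = 17: rhs = 16, matching y values: 4, 19 (2 points).
  x = 18: rhs = 20, matching y values: none (0 points).
  x = 19: rhs = 17, matching y values: none (0 points).
  x = 20: rhs = 13, matching y values: 6, 17 (2 points).
  x = 21: rhs = 14, matching y values: none (0 points).
  x = 22: rhs = 3, matching y values: 7, 16 (2 points).
Total affine count: 24.
Full point count |E(F_23)| = 24 + 1 = 25.
Hasse bound: |25 − (23+1)| = |1| = 1 ≤ 2√23 ≈ 9.5917 ✓.


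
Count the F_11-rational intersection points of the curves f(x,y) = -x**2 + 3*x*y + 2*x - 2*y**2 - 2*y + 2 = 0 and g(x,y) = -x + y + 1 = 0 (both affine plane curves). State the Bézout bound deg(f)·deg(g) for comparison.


Common zeros: {(9, 8)}; count = 1; Bézout bound = 2.

deg(f) = 2, deg(g) = 1, so Bézout bound = 2.
Scan x ∈ F_11. For each x, list the y ∈ F_11 with f(x, y) ≡ 0 and those with g(x, y) ≡ 0 (mod 11); the common zeros in that column are the intersection.
  x = 0: f ≡ 0 at y ∈ {3, 7}; g ≡ 0 at y ∈ {10}; common: ∅.
  x = 1: f ≡ 0 at y ∈ {7, 10}; g ≡ 0 at y ∈ {0}; common: ∅.
  x = 2: f ≡ 0 at y ∈ ∅; g ≡ 0 at y ∈ {1}; common: ∅.
  x = 3: f ≡ 0 at y ∈ ∅; g ≡ 0 at y ∈ {2}; common: ∅.
  x = 4: f ≡ 0 at y ∈ ∅; g ≡ 0 at y ∈ {3}; common: ∅.
  x = 5: f ≡ 0 at y ∈ ∅; g ≡ 0 at y ∈ {4}; common: ∅.
  x = 6: f ≡ 0 at y ∈ {0, 8}; g ≡ 0 at y ∈ {5}; common: ∅.
  x = 7: f ≡ 0 at y ∈ {0, 4}; g ≡ 0 at y ∈ {6}; common: ∅.
  x = 8: f ≡ 0 at y ∈ ∅; g ≡ 0 at y ∈ {7}; common: ∅.
  x = 9: f ≡ 0 at y ∈ {8, 10}; g ≡ 0 at y ∈ {8}; common: {8}.
  x = 10: f ≡ 0 at y ∈ ∅; g ≡ 0 at y ∈ {9}; common: ∅.
Collecting: common zeros = {(9, 8)}, so the count is 1.
Comparison with the Bézout bound: 1 ≤ 2 = deg(f)·deg(g), as expected for curves with no common component (the affine F_11-count falls short of the bound because intersections may lie at infinity, over extension fields, or carry multiplicity).


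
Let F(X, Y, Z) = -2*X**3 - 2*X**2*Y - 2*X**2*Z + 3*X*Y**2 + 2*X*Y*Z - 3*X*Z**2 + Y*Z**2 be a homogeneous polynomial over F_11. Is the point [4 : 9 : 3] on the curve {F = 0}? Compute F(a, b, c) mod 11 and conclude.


F(4,9,3) ≡ 0 (mod 11); P is on the curve.

Evaluate F(4, 9, 3) term-by-term (mod 11).
  -2*X**3 ↦ -2·64·1·1 = -128
  -2*X**2*Y ↦ -2·16·9·1 = -288
  -2*X**2*Z ↦ -2·16·1·3 = -96
  3*X*Y**2 ↦ 3·4·81·1 = 972
  2*X*Y*Z ↦ 2·4·9·3 = 216
  -3*X*Z**2 ↦ -3·4·1·9 = -108
  Y*Z**2 ↦ 1·1·9·9 = 81
Sum: F(4, 9, 3) = (-128) + (-288) + (-96) + (972) + (216) + (-108) + (81) = 649.
Reducing mod 11: 649 ≡ 0 (mod 11).
Since F(a, b, c) ≡ 0 (mod 11), P lies on the curve.


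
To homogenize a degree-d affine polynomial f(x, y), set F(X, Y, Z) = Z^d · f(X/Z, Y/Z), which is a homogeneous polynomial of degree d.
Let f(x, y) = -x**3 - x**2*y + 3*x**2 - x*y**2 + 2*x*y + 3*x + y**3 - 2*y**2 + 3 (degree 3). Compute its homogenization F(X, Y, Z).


F(X, Y, Z) = -X**3 - X**2*Y + 3*X**2*Z - X*Y**2 + 2*X*Y*Z + 3*X*Z**2 + Y**3 - 2*Y**2*Z + 3*Z**3

deg(f) = 3.
Substitute x = X/Z, y = Y/Z into f, then multiply by Z^3.
  monomial -1·x^3·y^0 ↦ -1·X^3·Y^0·Z^0.
  monomial -1·x^2·y^1 ↦ -1·X^2·Y^1·Z^0.
  monomial 3·x^2·y^0 ↦ 3·X^2·Y^0·Z^1.
  monomial -1·x^1·y^2 ↦ -1·X^1·Y^2·Z^0.
  monomial 2·x^1·y^1 ↦ 2·X^1·Y^1·Z^1.
  monomial 3·x^1·y^0 ↦ 3·X^1·Y^0·Z^2.
  monomial 1·x^0·y^3 ↦ 1·X^0·Y^3·Z^0.
  monomial -2·x^0·y^2 ↦ -2·X^0·Y^2·Z^1.
  monomial 3·x^0·y^0 ↦ 3·X^0·Y^0·Z^3.
Collecting: F(X, Y, Z) = -X**3 - X**2*Y + 3*X**2*Z - X*Y**2 + 2*X*Y*Z + 3*X*Z**2 + Y**3 - 2*Y**2*Z + 3*Z**3.


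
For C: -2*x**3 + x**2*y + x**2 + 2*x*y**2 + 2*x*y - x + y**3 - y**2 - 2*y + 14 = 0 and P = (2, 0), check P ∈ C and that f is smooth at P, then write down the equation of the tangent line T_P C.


Tangent line at P: -21*x + 6*y + 42 = 0.

Step 1: f(2, 0) = 0, so P lies on C.
Step 2: partial derivatives
  f_x(x, y) = -6*x**2 + 2*x*y + 2*x + 2*y**2 + 2*y - 1, f_y(x, y) = x**2 + 4*x*y + 2*x + 3*y**2 - 2*y - 2.
  f_x(P) = -21, f_y(P) = 6 (gradient nonzero, so P is smooth).
Step 3: tangent line at P: -21·(x − 2) + 6·(y − 0) = 0.
Expanding: -21*x + 6*y + 42 = 0.


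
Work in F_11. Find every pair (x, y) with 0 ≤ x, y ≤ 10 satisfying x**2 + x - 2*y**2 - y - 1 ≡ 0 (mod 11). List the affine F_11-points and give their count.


Affine F_11-points: {(0, 2), (0, 3), (1, 6), (1, 10), (3, 0), (3, 5), (7, 0), (7, 5), (9, 6), (9, 10), (10, 2), (10, 3)}; count = 12.

For each of the 121 pairs (x, y) ∈ F_11², evaluate f(x, y) mod 11. Record the zeros.
  x = 0: [0↦10, 1↦7, 2↦0, 3↦0, 4↦7, 5↦10, 6↦9, 7↦4, 8↦6, 9↦4, 10↦9]  zeros at y ∈ {2, 3}
  x = 1: [0↦1, 1↦9, 2↦2, 3↦2, 4↦9, 5↦1, 6↦0, 7↦6, 8↦8, 9↦6, 10↦0]  zeros at y ∈ {6, 10}
  x = 2: [0↦5, 1↦2, 2↦6, 3↦6, 4↦2, 5↦5, 6↦4, 7↦10, 8↦1, 9↦10, 10↦4]  zeros at y ∈ ∅
  x = 3: [0↦0, 1↦8, 2↦1, 3↦1, 4↦8, 5↦0, 6↦10, 7↦5, 8↦7, 9↦5, 10↦10]  zeros at y ∈ {0, 5}
  x = 4: [0↦8, 1↦5, 2↦9, 3↦9, 4↦5, 5↦8, 6↦7, 7↦2, 8↦4, 9↦2, 10↦7]  zeros at y ∈ ∅
  x = 5: [0↦7, 1↦4, 2↦8, 3↦8, 4↦4, 5↦7, 6↦6, 7↦1, 8↦3, 9↦1, 10↦6]  zeros at y ∈ ∅
  x = 6: [0↦8, 1↦5, 2↦9, 3↦9, 4↦5, 5↦8, 6↦7, 7↦2, 8↦4, 9↦2, 10↦7]  zeros at y ∈ ∅
  x = 7: [0↦0, 1↦8, 2↦1, 3↦1, 4↦8, 5↦0, 6↦10, 7↦5, 8↦7, 9↦5, 10↦10]  zeros at y ∈ {0, 5}
  x = 8: [0↦5, 1↦2, 2↦6, 3↦6, 4↦2, 5↦5, 6↦4, 7↦10, 8↦1, 9↦10, 10↦4]  zeros at y ∈ ∅
  x = 9: [0↦1, 1↦9, 2↦2, 3↦2, 4↦9, 5↦1, 6↦0, 7↦6, 8↦8, 9↦6, 10↦0]  zeros at y ∈ {6, 10}
  x = 10: [0↦10, 1↦7, 2↦0, 3↦0, 4↦7, 5↦10, 6↦9, 7↦4, 8↦6, 9↦4, 10↦9]  zeros at y ∈ {2, 3}
Collecting zeros: affine points = {(0, 2), (0, 3), (1, 6), (1, 10), (3, 0), (3, 5), (7, 0), (7, 5), (9, 6), (9, 10), (10, 2), (10, 3)}.
Total count |C(F_11)_aff| = 12.


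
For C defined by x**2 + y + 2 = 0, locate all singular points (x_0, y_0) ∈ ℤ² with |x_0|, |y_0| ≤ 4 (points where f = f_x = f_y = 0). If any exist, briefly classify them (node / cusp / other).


No singular points in the scanned grid; C is smooth there.

Compute partial derivatives:
  f_x = 2*x.
  f_y = 1.
f_y = 1 is a nonzero constant, so f_y never vanishes: no point (x, y) can satisfy f = f_x = f_y = 0. In particular no (x, y) ∈ {−4, ..., 4}² is singular; the curve is smooth.


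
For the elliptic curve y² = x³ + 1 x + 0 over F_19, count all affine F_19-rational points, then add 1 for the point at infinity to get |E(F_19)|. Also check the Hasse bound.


Affine points = {(0, 0), (3, 7), (3, 12), (4, 7), (4, 12), (5, 4), (5, 15), (8, 8), (8, 11), (9, 4), (9, 15), (12, 7), (12, 12), (13, 5), (13, 14), (17, 3), (17, 16), (18, 6), (18, 13)}; affine count = 19; |E(F_19)| = 20.

Discriminant check: Δ ∝ 4a³ + 27b² = 4·1³ + 27·0² = 4·1 + 27·0 ≡ 4 (mod 19). Nonzero ⇒ E is nonsingular.
For each x ∈ F_19, compute rhs = x³ + 1·x + 0 mod 19, then count y ∈ F_19 with y² ≡ rhs.
  x = 0: rhs = 0, matching y values: 0 (1 points).
  x = 1: rhs = 2, matching y values: none (0 points).
  x = 2: rhs = 10, matching y values: none (0 points).
  x = 3: rhs = 11, matching y values: 7, 12 (2 points).
  x = 4: rhs = 11, matching y values: 7, 12 (2 points).
  x = 5: rhs = 16, matching y values: 4, 15 (2 points).
  x = 6: rhs = 13, matching y values: none (0 points).
  x = 7: rhs = 8, matching y values: none (0 points).
  x = 8: rhs = 7, matching y values: 8, 11 (2 points).
  x = 9: rhs = 16, matching y values: 4, 15 (2 points).
  x = 10: rhs = 3, matching y values: none (0 points).
  x = 11: rhs = 12, matching y values: none (0 points).
  x = 12: rhs = 11, matching y values: 7, 12 (2 points).
  x = 13: rhs = 6, matching y values: 5, 14 (2 points).
  x = 14: rhs = 3, matching y values: none (0 points).
  x = 15: rhs = 8, matching y values: none (0 points).
  x = 16: rhs = 8, matching y values: none (0 points).
  x = 17: rhs = 9, matching y values: 3, 16 (2 points).
  x = 18: rhs = 17, matching y values: 6, 13 (2 points).
Total affine count: 19.
Full point count |E(F_19)| = 19 + 1 = 20.
Hasse bound: |20 − (19+1)| = |0| = 0 ≤ 2√19 ≈ 8.7178 ✓.


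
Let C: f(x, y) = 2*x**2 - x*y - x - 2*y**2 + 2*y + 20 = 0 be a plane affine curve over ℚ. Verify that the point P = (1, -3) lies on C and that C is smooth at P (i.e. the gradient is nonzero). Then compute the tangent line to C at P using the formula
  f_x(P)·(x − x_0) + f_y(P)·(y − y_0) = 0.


Tangent line at P: 6*x + 13*y + 33 = 0.

Step 1: f(1, -3) = 0, so P lies on C.
Step 2: partial derivatives
  f_x(x, y) = 4*x - y - 1, f_y(x, y) = -x - 4*y + 2.
  f_x(P) = 6, f_y(P) = 13 (gradient nonzero, so P is smooth).
Step 3: tangent line at P: 6·(x − 1) + 13·(y − -3) = 0.
Expanding: 6*x + 13*y + 33 = 0.


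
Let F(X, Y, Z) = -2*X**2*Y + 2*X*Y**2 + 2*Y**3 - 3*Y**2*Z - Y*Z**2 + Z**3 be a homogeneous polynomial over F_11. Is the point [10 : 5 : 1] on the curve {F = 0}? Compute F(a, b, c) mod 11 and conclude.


F(10,5,1) ≡ 1 (mod 11); P is NOT on the curve.

Evaluate F(10, 5, 1) term-by-term (mod 11).
  -2*X**2*Y ↦ -2·100·5·1 = -1000
  2*X*Y**2 ↦ 2·10·25·1 = 500
  2*Y**3 ↦ 2·1·125·1 = 250
  -3*Y**2*Z ↦ -3·1·25·1 = -75
  -Y*Z**2 ↦ -1·1·5·1 = -5
  Z**3 ↦ 1·1·1·1 = 1
Sum: F(10, 5, 1) = (-1000) + (500) + (250) + (-75) + (-5) + (1) = -329.
Reducing mod 11: -329 ≡ 1 (mod 11).
Since F(a, b, c) ≡ 1 ≠ 0 (mod 11), P does NOT lie on the curve.


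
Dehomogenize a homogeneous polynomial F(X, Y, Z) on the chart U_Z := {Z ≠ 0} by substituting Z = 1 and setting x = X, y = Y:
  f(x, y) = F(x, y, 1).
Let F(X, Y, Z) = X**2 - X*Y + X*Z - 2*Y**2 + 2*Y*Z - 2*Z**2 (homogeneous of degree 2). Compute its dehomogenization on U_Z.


f(x, y) = x**2 - x*y + x - 2*y**2 + 2*y - 2

On U_Z we set Z = 1. Each monomial c·X^i·Y^j·Z^k in F becomes c·x^i·y^j·1^k = c·x^i·y^j.
Substituting Z = 1: F(X, Y, 1) = x**2 - x*y + x - 2*y**2 + 2*y - 2.
Note: deg(f) ≤ deg(F) = 2; strict inequality happens when F is divisible by Z (lost terms).


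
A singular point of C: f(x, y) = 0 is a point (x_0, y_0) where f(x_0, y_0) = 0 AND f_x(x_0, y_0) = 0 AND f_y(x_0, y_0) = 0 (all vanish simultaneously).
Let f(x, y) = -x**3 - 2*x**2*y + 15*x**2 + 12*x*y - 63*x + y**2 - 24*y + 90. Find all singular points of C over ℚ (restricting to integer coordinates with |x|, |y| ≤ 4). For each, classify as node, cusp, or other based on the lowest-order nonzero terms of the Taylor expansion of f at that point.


Singular points: {(3, 3)}; classification: cusp.

Compute partial derivatives:
  f_x = -3*x**2 - 4*x*y + 30*x + 12*y - 63.
  f_y = -2*x**2 + 12*x + 2*y - 24.
Scan x_0 ∈ {−4, ..., 4}. For each x_0, f_y(x_0, y) is a polynomial in y; find its integer roots y ∈ {−4, ..., 4}, then test f_x and f at those candidates.
  x = -4: f_y(-4, y) = 2*y - 104; no integer root y with |y| ≤ 4.
  x = -3: f_y(-3, y) = 2*y - 78; no integer root y with |y| ≤ 4.
  x = -2: f_y(-2, y) = 2*y - 56; no integer root y with |y| ≤ 4.
  x = -1: f_y(-1, y) = 2*y - 38; no integer root y with |y| ≤ 4.
  x = 0: f_y(0, y) = 2*y - 24; no integer root y with |y| ≤ 4.
  x = 1: f_y(1, y) = 2*y - 14; no integer root y with |y| ≤ 4.
  x = 2: f_y(2, y) = 2*y - 8; vanishes at y ∈ {4}. (2, 4): f_x = 1 ≠ 0.
  x = 3: f_y(3, y) = 2*y - 6; vanishes at y ∈ {3}. (3, 3): f_x = 0, f = 0 — SINGULAR.
  x = 4: f_y(4, y) = 2*y - 8; vanishes at y ∈ {4}. (4, 4): f_x = -7 ≠ 0.
Only singular point on the grid: (3, 3).
Classify: substitute x = 3 + u, y = 3 + v and expand: f = -u**3 - 2*u**2*v + v**2.
No constant or linear terms (consistent with a singular point). Quadratic part: v**2. Cubic part: -u**3 - 2*u**2*v.
The quadratic part v**2 is a perfect square, so there is a single (double) tangent line v = 0, i.e. y = 3. Restricting the cubic part to that line (v = 0) leaves -u**3 ≠ 0, so f is not divisible by v and the branch is v² ≈ u**3 to lowest order — this is a cusp.
Classification: cusp.


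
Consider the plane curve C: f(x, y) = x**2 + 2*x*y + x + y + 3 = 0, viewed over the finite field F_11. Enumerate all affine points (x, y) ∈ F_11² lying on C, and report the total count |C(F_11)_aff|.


Affine F_11-points: {(0, 8), (1, 2), (2, 7), (3, 1), (4, 6), (5, 0), (5, 1), (5, 2), (5, 3), (5, 4), (5, 5), (5, 6), (5, 7), (5, 8), (5, 9), (5, 10), (6, 5), (7, 10), (8, 4), (9, 9), (10, 3)}; count = 21.

For each of the 121 pairs (x, y) ∈ F_11², evaluate f(x, y) mod 11. Record the zeros.
  x = 0: [0↦3, 1↦4, 2↦5, 3↦6, 4↦7, 5↦8, 6↦9, 7↦10, 8↦0, 9↦1, 10↦2]  zeros at y ∈ {8}
  x = 1: [0↦5, 1↦8, 2↦0, 3↦3, 4↦6, 5↦9, 6↦1, 7↦4, 8↦7, 9↦10, 10↦2]  zeros at y ∈ {2}
  x = 2: [0↦9, 1↦3, 2↦8, 3↦2, 4↦7, 5↦1, 6↦6, 7↦0, 8↦5, 9↦10, 10↦4]  zeros at y ∈ {7}
  x = 3: [0↦4, 1↦0, 2↦7, 3↦3, 4↦10, 5↦6, 6↦2, 7↦9, 8↦5, 9↦1, 10↦8]  zeros at y ∈ {1}
  x = 4: [0↦1, 1↦10, 2↦8, 3↦6, 4↦4, 5↦2, 6↦0, 7↦9, 8↦7, 9↦5, 10↦3]  zeros at y ∈ {6}
  x = 5: [0↦0, 1↦0, 2↦0, 3↦0, 4↦0, 5↦0, 6↦0, 7↦0, 8↦0, 9↦0, 10↦0]  zeros at y ∈ {0, 1, 2, 3, 4, 5, 6, 7, 8, 9, 10}
  x = 6: [0↦1, 1↦3, 2↦5, 3↦7, 4↦9, 5↦0, 6↦2, 7↦4, 8↦6, 9↦8, 10↦10]  zeros at y ∈ {5}
  x = 7: [0↦4, 1↦8, 2↦1, 3↦5, 4↦9, 5↦2, 6↦6, 7↦10, 8↦3, 9↦7, 10↦0]  zeros at y ∈ {10}
  x = 8: [0↦9, 1↦4, 2↦10, 3↦5, 4↦0, 5↦6, 6↦1, 7↦7, 8↦2, 9↦8, 10↦3]  zeros at y ∈ {4}
  x = 9: [0↦5, 1↦2, 2↦10, 3↦7, 4↦4, 5↦1, 6↦9, 7↦6, 8↦3, 9↦0, 10↦8]  zeros at y ∈ {9}
  x = 10: [0↦3, 1↦2, 2↦1, 3↦0, 4↦10, 5↦9, 6↦8, 7↦7, 8↦6, 9↦5, 10↦4]  zeros at y ∈ {3}
Collecting zeros: affine points = {(0, 8), (1, 2), (2, 7), (3, 1), (4, 6), (5, 0), (5, 1), (5, 2), (5, 3), (5, 4), (5, 5), (5, 6), (5, 7), (5, 8), (5, 9), (5, 10), (6, 5), (7, 10), (8, 4), (9, 9), (10, 3)}.
Total count |C(F_11)_aff| = 21.


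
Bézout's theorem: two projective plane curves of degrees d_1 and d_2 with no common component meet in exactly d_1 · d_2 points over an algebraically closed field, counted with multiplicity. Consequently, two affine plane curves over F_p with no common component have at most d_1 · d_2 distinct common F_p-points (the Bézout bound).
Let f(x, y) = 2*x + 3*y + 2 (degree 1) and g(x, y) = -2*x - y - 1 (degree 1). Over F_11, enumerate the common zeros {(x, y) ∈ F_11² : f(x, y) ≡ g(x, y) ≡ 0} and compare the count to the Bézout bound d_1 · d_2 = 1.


Common zeros: {(8, 5)}; count = 1; Bézout bound = 1.

deg(f) = 1, deg(g) = 1, so Bézout bound = 1.
Scan x ∈ F_11. For each x, list the y ∈ F_11 with f(x, y) ≡ 0 and those with g(x, y) ≡ 0 (mod 11); the common zeros in that column are the intersection.
  x = 0: f ≡ 0 at y ∈ {3}; g ≡ 0 at y ∈ {10}; common: ∅.
  x = 1: f ≡ 0 at y ∈ {6}; g ≡ 0 at y ∈ {8}; common: ∅.
  x = 2: f ≡ 0 at y ∈ {9}; g ≡ 0 at y ∈ {6}; common: ∅.
  x = 3: f ≡ 0 at y ∈ {1}; g ≡ 0 at y ∈ {4}; common: ∅.
  x = 4: f ≡ 0 at y ∈ {4}; g ≡ 0 at y ∈ {2}; common: ∅.
  x = 5: f ≡ 0 at y ∈ {7}; g ≡ 0 at y ∈ {0}; common: ∅.
  x = 6: f ≡ 0 at y ∈ {10}; g ≡ 0 at y ∈ {9}; common: ∅.
  x = 7: f ≡ 0 at y ∈ {2}; g ≡ 0 at y ∈ {7}; common: ∅.
  x = 8: f ≡ 0 at y ∈ {5}; g ≡ 0 at y ∈ {5}; common: {5}.
  x = 9: f ≡ 0 at y ∈ {8}; g ≡ 0 at y ∈ {3}; common: ∅.
  x = 10: f ≡ 0 at y ∈ {0}; g ≡ 0 at y ∈ {1}; common: ∅.
Collecting: common zeros = {(8, 5)}, so the count is 1.
Comparison with the Bézout bound: 1 ≤ 1 = deg(f)·deg(g), as expected for curves with no common component (the bound is attained).


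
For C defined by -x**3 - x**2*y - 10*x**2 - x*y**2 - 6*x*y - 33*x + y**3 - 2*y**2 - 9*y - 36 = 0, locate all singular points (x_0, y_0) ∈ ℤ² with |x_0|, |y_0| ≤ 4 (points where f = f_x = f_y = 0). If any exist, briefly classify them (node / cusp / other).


Singular points: {(-3, 0)}; classification: node.

Compute partial derivatives:
  f_x = -3*x**2 - 2*x*y - 20*x - y**2 - 6*y - 33.
  f_y = -x**2 - 2*x*y - 6*x + 3*y**2 - 4*y - 9.
Scan x_0 ∈ {−4, ..., 4}. For each x_0, f_y(x_0, y) is a polynomial in y; find its integer roots y ∈ {−4, ..., 4}, then test f_x and f at those candidates.
  x = -4: f_y(-4, y) = 3*y**2 + 4*y - 1; no integer root y with |y| ≤ 4.
  x = -3: f_y(-3, y) = 3*y**2 + 2*y; vanishes at y ∈ {0}. (-3, 0): f_x = 0, f = 0 — SINGULAR.
  x = -2: f_y(-2, y) = 3*y**2 - 1; no integer root y with |y| ≤ 4.
  x = -1: f_y(-1, y) = 3*y**2 - 2*y - 4; no integer root y with |y| ≤ 4.
  x = 0: f_y(0, y) = 3*y**2 - 4*y - 9; no integer root y with |y| ≤ 4.
  x = 1: f_y(1, y) = 3*y**2 - 6*y - 16; no integer root y with |y| ≤ 4.
  x = 2: f_y(2, y) = 3*y**2 - 8*y - 25; no integer root y with |y| ≤ 4.
  x = 3: f_y(3, y) = 3*y**2 - 10*y - 36; no integer root y with |y| ≤ 4.
  x = 4: f_y(4, y) = 3*y**2 - 12*y - 49; no integer root y with |y| ≤ 4.
Only singular point on the grid: (-3, 0).
Classify: substitute x = -3 + u, y = 0 + v and expand: f = -u**3 - u**2*v - u**2 - u*v**2 + v**3 + v**2.
No constant or linear terms (consistent with a singular point). Quadratic part: -u**2 + v**2. Cubic part: -u**3 - u**2*v - u*v**2 + v**3.
The quadratic part v**2 - u**2 = (v − u)(v + u) splits into two distinct linear factors, so there are two distinct tangent lines y − 0 = ±(x − -3) — this is a node (ordinary double point).
Classification: node.


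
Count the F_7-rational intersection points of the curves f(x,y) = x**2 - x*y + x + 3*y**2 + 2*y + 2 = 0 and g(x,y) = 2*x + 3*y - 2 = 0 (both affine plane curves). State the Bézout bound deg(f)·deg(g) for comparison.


Common zeros: {(0, 3), (2, 4)}; count = 2; Bézout bound = 2.

deg(f) = 2, deg(g) = 1, so Bézout bound = 2.
Scan x ∈ F_7. For each x, list the y ∈ F_7 with f(x, y) ≡ 0 and those with g(x, y) ≡ 0 (mod 7); the common zeros in that column are the intersection.
  x = 0: f ≡ 0 at y ∈ {1, 3}; g ≡ 0 at y ∈ {3}; common: {3}.
  x = 1: f ≡ 0 at y ∈ {4, 5}; g ≡ 0 at y ∈ {0}; common: ∅.
  x = 2: f ≡ 0 at y ∈ {3, 4}; g ≡ 0 at y ∈ {4}; common: {4}.
  x = 3: f ≡ 0 at y ∈ {0, 5}; g ≡ 0 at y ∈ {1}; common: ∅.
  x = 4: f ≡ 0 at y ∈ ∅; g ≡ 0 at y ∈ {5}; common: ∅.
  x = 5: f ≡ 0 at y ∈ ∅; g ≡ 0 at y ∈ {2}; common: ∅.
  x = 6: f ≡ 0 at y ∈ ∅; g ≡ 0 at y ∈ {6}; common: ∅.
Collecting: common zeros = {(0, 3), (2, 4)}, so the count is 2.
Comparison with the Bézout bound: 2 ≤ 2 = deg(f)·deg(g), as expected for curves with no common component (the bound is attained).


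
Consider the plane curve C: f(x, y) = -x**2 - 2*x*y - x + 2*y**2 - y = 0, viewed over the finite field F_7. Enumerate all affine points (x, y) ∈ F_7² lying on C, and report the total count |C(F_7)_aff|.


Affine F_7-points: {(0, 0), (0, 4), (1, 2), (1, 3), (5, 4), (5, 5), (6, 0), (6, 3)}; count = 8.

For each of the 49 pairs (x, y) ∈ F_7², evaluate f(x, y) mod 7. Record the zeros.
  x = 0: [0↦0, 1↦1, 2↦6, 3↦1, 4↦0, 5↦3, 6↦3]  zeros at y ∈ {0, 4}
  x = 1: [0↦5, 1↦4, 2↦0, 3↦0, 4↦4, 5↦5, 6↦3]  zeros at y ∈ {2, 3}
  x = 2: [0↦1, 1↦5, 2↦6, 3↦4, 4↦6, 5↦5, 6↦1]  zeros at y ∈ ∅
  x = 3: [0↦2, 1↦4, 2↦3, 3↦6, 4↦6, 5↦3, 6↦4]  zeros at y ∈ ∅
  x = 4: [0↦1, 1↦1, 2↦5, 3↦6, 4↦4, 5↦6, 6↦5]  zeros at y ∈ ∅
  x = 5: [0↦5, 1↦3, 2↦5, 3↦4, 4↦0, 5↦0, 6↦4]  zeros at y ∈ {4, 5}
  x = 6: [0↦0, 1↦3, 2↦3, 3↦0, 4↦1, 5↦6, 6↦1]  zeros at y ∈ {0, 3}
Collecting zeros: affine points = {(0, 0), (0, 4), (1, 2), (1, 3), (5, 4), (5, 5), (6, 0), (6, 3)}.
Total count |C(F_7)_aff| = 8.


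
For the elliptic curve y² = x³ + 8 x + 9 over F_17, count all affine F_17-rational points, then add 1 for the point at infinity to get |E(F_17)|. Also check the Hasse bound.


Affine points = {(0, 3), (0, 14), (1, 1), (1, 16), (2, 4), (2, 13), (3, 3), (3, 14), (5, 2), (5, 15), (6, 1), (6, 16), (7, 0), (10, 1), (10, 16), (11, 0), (13, 7), (13, 10), (14, 3), (14, 14), (15, 6), (15, 11), (16, 0)}; affine count = 23; |E(F_17)| = 24.

Discriminant check: Δ ∝ 4a³ + 27b² = 4·8³ + 27·9² = 4·512 + 27·81 ≡ 2 (mod 17). Nonzero ⇒ E is nonsingular.
For each x ∈ F_17, compute rhs = x³ + 8·x + 9 mod 17, then count y ∈ F_17 with y² ≡ rhs.
  x = 0: rhs = 9, matching y values: 3, 14 (2 points).
  x = 1: rhs = 1, matching y values: 1, 16 (2 points).
  x = 2: rhs = 16, matching y values: 4, 13 (2 points).
  x = 3: rhs = 9, matching y values: 3, 14 (2 points).
  x = 4: rhs = 3, matching y values: none (0 points).
  x = 5: rhs = 4, matching y values: 2, 15 (2 points).
  x = 6: rhs = 1, matching y values: 1, 16 (2 points).
  x = 7: rhs = 0, matching y values: 0 (1 points).
  x = 8: rhs = 7, matching y values: none (0 points).
  x = 9: rhs = 11, matching y values: none (0 points).
  x = 10: rhs = 1, matching y values: 1, 16 (2 points).
  x = 11: rhs = 0, matching y values: 0 (1 points).
  x = 12: rhs = 14, matching y values: none (0 points).
  x = 13: rhs = 15, matching y values: 7, 10 (2 points).
  x = 14: rhs = 9, matching y values: 3, 14 (2 points).
  x = 15: rhs = 2, matching y values: 6, 11 (2 points).
  x = 16: rhs = 0, matching y values: 0 (1 points).
Total affine count: 23.
Full point count |E(F_17)| = 23 + 1 = 24.
Hasse bound: |24 − (17+1)| = |6| = 6 ≤ 2√17 ≈ 8.2462 ✓.
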